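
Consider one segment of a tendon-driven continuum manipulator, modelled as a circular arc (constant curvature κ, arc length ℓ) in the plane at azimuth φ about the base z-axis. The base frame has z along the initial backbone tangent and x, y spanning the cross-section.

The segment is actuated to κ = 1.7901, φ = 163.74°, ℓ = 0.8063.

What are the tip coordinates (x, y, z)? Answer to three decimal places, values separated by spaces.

-0.468 0.137 0.554

θ = κ·ℓ = 1.7901 × 0.8063 = 1.44336 rad
ρ = (1 − cos θ)/κ = (1 − 0.12709)/1.7901 = 0.48763
z = sin θ / κ = 0.99189/1.7901 = 0.55410
x = ρ cos φ = 0.48763 × cos(163.74°) = -0.46813
y = ρ sin φ = 0.48763 × sin(163.74°) = 0.13653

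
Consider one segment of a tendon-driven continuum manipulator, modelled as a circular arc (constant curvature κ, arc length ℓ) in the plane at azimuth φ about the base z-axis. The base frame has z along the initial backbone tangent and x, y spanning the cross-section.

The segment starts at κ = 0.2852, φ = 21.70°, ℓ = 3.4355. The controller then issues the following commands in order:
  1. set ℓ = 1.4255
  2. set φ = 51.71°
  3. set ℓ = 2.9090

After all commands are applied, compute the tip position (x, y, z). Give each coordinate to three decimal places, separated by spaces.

0.706 0.894 2.587

initial: κ=0.2852, φ=21.70°, ℓ=3.4355
cmd 1: set ℓ=1.4255 → (κ,φ,ℓ)=(0.2852,21.70°,1.4255) → tip=(0.2655,0.1057,1.3866)
cmd 2: set φ=51.71° → (κ,φ,ℓ)=(0.2852,51.71°,1.4255) → tip=(0.1771,0.2243,1.3866)
cmd 3: set ℓ=2.9090 → (κ,φ,ℓ)=(0.2852,51.71°,2.9090) → tip=(0.7058,0.8940,2.5866)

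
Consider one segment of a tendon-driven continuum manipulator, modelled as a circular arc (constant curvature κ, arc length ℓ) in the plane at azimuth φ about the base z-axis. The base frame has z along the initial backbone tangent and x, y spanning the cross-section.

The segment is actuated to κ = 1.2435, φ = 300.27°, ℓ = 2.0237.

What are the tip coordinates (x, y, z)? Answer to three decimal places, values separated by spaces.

0.734 -1.258 0.471

θ = κ·ℓ = 1.2435 × 2.0237 = 2.51647 rad
ρ = (1 − cos θ)/κ = (1 − -0.81089)/1.2435 = 1.45629
z = sin θ / κ = 0.58520/1.2435 = 0.47060
x = ρ cos φ = 1.45629 × cos(300.27°) = 0.73408
y = ρ sin φ = 1.45629 × sin(300.27°) = -1.25774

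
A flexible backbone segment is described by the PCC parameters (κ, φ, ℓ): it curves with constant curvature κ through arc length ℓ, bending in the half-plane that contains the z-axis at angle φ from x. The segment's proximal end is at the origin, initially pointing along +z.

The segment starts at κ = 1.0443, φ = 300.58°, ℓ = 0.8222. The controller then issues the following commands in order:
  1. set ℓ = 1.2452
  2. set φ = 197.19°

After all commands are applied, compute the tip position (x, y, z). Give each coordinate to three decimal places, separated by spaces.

initial: κ=1.0443, φ=300.58°, ℓ=0.8222
cmd 1: set ℓ=1.2452 → (κ,φ,ℓ)=(1.0443,300.58°,1.2452) → tip=(0.3570,-0.6042,0.9228)
cmd 2: set φ=197.19° → (κ,φ,ℓ)=(1.0443,197.19°,1.2452) → tip=(-0.6704,-0.2074,0.9228)

-0.670 -0.207 0.923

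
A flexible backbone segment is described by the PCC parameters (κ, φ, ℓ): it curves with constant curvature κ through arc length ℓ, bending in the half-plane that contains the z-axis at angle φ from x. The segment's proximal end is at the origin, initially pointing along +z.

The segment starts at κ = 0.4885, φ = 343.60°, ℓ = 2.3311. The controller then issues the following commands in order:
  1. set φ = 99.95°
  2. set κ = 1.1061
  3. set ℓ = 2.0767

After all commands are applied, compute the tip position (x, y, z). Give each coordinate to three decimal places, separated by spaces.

initial: κ=0.4885, φ=343.60°, ℓ=2.3311
cmd 1: set φ=99.95° → (κ,φ,ℓ)=(0.4885,99.95°,2.3311) → tip=(-0.2056,1.1720,1.8590)
cmd 2: set κ=1.1061 → (κ,φ,ℓ)=(1.1061,99.95°,2.3311) → tip=(-0.2883,1.6434,0.4827)
cmd 3: set ℓ=2.0767 → (κ,φ,ℓ)=(1.1061,99.95°,2.0767) → tip=(-0.2600,1.4818,0.6760)

-0.260 1.482 0.676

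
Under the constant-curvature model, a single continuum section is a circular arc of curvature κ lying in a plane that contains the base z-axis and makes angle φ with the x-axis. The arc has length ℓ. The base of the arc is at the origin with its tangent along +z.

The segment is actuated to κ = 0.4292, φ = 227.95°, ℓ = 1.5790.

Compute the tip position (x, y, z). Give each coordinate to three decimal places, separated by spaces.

-0.345 -0.382 1.461

θ = κ·ℓ = 0.4292 × 1.5790 = 0.67771 rad
ρ = (1 − cos θ)/κ = (1 − 0.77901)/0.4292 = 0.51488
z = sin θ / κ = 0.62701/0.4292 = 1.46088
x = ρ cos φ = 0.51488 × cos(227.95°) = -0.34486
y = ρ sin φ = 0.51488 × sin(227.95°) = -0.38233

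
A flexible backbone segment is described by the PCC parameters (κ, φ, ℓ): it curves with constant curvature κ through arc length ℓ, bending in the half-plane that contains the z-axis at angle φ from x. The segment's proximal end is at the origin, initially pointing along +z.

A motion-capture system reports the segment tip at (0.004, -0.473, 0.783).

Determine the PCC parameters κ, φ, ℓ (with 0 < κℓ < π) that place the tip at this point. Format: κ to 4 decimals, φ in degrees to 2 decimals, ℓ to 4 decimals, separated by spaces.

1.1305 270.48 0.9614

ρ = √(x²+y²) = √(0.004² + -0.473²) = 0.47302
φ = atan2(y, x) mod 360° = atan2(-0.473, 0.004) = 270.4845°
|p|² = ρ² + z² = 0.47302² + 0.783² = 0.83683
κ = 2ρ / |p|² = 2×0.47302 / 0.83683 = 1.13049
θ = 2·atan2(ρ, z) = 2·atan2(0.47302, 0.783) = 1.08687 rad
ℓ = θ/κ = 1.08687/1.13049 = 0.96141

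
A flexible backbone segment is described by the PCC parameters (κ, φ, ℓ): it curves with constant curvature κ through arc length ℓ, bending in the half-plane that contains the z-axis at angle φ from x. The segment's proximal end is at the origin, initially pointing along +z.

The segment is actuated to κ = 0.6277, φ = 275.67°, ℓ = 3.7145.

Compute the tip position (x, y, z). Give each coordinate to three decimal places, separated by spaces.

0.266 -2.678 1.154

θ = κ·ℓ = 0.6277 × 3.7145 = 2.33159 rad
ρ = (1 − cos θ)/κ = (1 − -0.68950)/0.6277 = 2.69157
z = sin θ / κ = 0.72429/0.6277 = 1.15388
x = ρ cos φ = 2.69157 × cos(275.67°) = 0.26592
y = ρ sin φ = 2.69157 × sin(275.67°) = -2.67840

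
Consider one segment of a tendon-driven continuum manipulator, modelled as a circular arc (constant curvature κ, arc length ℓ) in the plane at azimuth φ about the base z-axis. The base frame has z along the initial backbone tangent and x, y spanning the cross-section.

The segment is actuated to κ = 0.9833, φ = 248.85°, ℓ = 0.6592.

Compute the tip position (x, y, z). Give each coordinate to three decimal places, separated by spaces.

-0.074 -0.192 0.614

θ = κ·ℓ = 0.9833 × 0.6592 = 0.64819 rad
ρ = (1 − cos θ)/κ = (1 − 0.79718)/0.9833 = 0.20627
z = sin θ / κ = 0.60375/0.9833 = 0.61400
x = ρ cos φ = 0.20627 × cos(248.85°) = -0.07442
y = ρ sin φ = 0.20627 × sin(248.85°) = -0.19237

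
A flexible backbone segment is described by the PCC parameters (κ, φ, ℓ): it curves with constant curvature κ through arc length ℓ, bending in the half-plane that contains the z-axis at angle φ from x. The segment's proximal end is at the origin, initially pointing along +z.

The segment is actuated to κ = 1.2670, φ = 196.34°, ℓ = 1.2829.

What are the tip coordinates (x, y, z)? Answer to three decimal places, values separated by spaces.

θ = κ·ℓ = 1.2670 × 1.2829 = 1.62543 rad
ρ = (1 − cos θ)/κ = (1 − -0.05461)/1.2670 = 0.83237
z = sin θ / κ = 0.99851/1.2670 = 0.78809
x = ρ cos φ = 0.83237 × cos(196.34°) = -0.79875
y = ρ sin φ = 0.83237 × sin(196.34°) = -0.23418

-0.799 -0.234 0.788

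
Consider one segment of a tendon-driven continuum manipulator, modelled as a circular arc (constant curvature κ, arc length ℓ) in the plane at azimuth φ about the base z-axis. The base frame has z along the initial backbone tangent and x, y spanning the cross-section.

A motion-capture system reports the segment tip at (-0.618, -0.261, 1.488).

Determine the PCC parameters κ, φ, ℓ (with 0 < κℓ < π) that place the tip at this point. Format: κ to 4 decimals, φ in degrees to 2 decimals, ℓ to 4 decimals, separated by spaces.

ρ = √(x²+y²) = √(-0.618² + -0.261²) = 0.67085
φ = atan2(y, x) mod 360° = atan2(-0.261, -0.618) = 202.8958°
|p|² = ρ² + z² = 0.67085² + 1.488² = 2.66419
κ = 2ρ / |p|² = 2×0.67085 / 2.66419 = 0.50361
θ = 2·atan2(ρ, z) = 2·atan2(0.67085, 1.488) = 0.84711 rad
ℓ = θ/κ = 0.84711/0.50361 = 1.68208

0.5036 202.90 1.6821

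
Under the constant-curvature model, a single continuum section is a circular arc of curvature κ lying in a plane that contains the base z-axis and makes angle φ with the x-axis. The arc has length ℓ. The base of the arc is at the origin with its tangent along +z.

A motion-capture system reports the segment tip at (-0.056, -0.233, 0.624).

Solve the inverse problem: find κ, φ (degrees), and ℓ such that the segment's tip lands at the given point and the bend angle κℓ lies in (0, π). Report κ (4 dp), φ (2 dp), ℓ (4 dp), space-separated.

1.0727 256.49 0.6836

ρ = √(x²+y²) = √(-0.056² + -0.233²) = 0.23964
φ = atan2(y, x) mod 360° = atan2(-0.233, -0.056) = 256.4857°
|p|² = ρ² + z² = 0.23964² + 0.624² = 0.44680
κ = 2ρ / |p|² = 2×0.23964 / 0.44680 = 1.07267
θ = 2·atan2(ρ, z) = 2·atan2(0.23964, 0.624) = 0.73333 rad
ℓ = θ/κ = 0.73333/1.07267 = 0.68365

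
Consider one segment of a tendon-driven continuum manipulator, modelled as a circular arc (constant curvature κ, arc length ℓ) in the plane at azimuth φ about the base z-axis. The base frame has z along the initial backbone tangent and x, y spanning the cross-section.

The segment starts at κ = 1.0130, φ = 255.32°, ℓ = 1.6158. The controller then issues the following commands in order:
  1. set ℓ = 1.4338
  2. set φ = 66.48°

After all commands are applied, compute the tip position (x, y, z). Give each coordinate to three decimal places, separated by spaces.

0.347 0.798 0.980

initial: κ=1.0130, φ=255.32°, ℓ=1.6158
cmd 1: set ℓ=1.4338 → (κ,φ,ℓ)=(1.0130,255.32°,1.4338) → tip=(-0.2206,-0.8422,0.9803)
cmd 2: set φ=66.48° → (κ,φ,ℓ)=(1.0130,66.48°,1.4338) → tip=(0.3474,0.7983,0.9803)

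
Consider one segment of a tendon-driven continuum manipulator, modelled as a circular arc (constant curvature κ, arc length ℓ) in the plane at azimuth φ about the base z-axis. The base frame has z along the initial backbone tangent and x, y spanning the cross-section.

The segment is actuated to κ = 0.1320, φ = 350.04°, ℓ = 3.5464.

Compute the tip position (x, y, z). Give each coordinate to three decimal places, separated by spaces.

0.803 -0.141 3.418

θ = κ·ℓ = 0.1320 × 3.5464 = 0.46812 rad
ρ = (1 − cos θ)/κ = (1 − 0.89242)/0.1320 = 0.81503
z = sin θ / κ = 0.45121/0.1320 = 3.41829
x = ρ cos φ = 0.81503 × cos(350.04°) = 0.80275
y = ρ sin φ = 0.81503 × sin(350.04°) = -0.14097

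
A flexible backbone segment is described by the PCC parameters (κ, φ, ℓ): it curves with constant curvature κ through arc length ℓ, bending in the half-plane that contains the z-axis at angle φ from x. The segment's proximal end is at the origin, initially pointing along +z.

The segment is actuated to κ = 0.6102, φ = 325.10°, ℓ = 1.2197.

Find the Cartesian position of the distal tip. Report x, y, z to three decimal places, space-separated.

0.355 -0.248 1.110

θ = κ·ℓ = 0.6102 × 1.2197 = 0.74426 rad
ρ = (1 − cos θ)/κ = (1 − 0.73559)/0.6102 = 0.43332
z = sin θ / κ = 0.67743/0.6102 = 1.11017
x = ρ cos φ = 0.43332 × cos(325.10°) = 0.35539
y = ρ sin φ = 0.43332 × sin(325.10°) = -0.24792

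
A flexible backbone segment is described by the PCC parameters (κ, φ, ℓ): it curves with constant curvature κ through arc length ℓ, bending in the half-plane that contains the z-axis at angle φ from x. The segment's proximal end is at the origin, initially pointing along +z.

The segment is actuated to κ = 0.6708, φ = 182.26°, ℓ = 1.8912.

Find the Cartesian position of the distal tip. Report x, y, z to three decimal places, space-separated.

θ = κ·ℓ = 0.6708 × 1.8912 = 1.26862 rad
ρ = (1 − cos θ)/κ = (1 − 0.29760)/0.6708 = 1.04711
z = sin θ / κ = 0.95469/0.6708 = 1.42321
x = ρ cos φ = 1.04711 × cos(182.26°) = -1.04629
y = ρ sin φ = 1.04711 × sin(182.26°) = -0.04129

-1.046 -0.041 1.423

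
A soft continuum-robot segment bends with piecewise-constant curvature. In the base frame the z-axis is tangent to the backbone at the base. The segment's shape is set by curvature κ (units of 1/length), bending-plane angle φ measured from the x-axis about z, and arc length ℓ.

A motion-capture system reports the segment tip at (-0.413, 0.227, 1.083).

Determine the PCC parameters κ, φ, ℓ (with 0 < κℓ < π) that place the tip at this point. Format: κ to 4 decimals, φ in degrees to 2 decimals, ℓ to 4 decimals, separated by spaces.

0.6757 151.21 1.2149

ρ = √(x²+y²) = √(-0.413² + 0.227²) = 0.47127
φ = atan2(y, x) mod 360° = atan2(0.227, -0.413) = 151.2052°
|p|² = ρ² + z² = 0.47127² + 1.083² = 1.39499
κ = 2ρ / |p|² = 2×0.47127 / 1.39499 = 0.67567
θ = 2·atan2(ρ, z) = 2·atan2(0.47127, 1.083) = 0.82088 rad
ℓ = θ/κ = 0.82088/0.67567 = 1.21492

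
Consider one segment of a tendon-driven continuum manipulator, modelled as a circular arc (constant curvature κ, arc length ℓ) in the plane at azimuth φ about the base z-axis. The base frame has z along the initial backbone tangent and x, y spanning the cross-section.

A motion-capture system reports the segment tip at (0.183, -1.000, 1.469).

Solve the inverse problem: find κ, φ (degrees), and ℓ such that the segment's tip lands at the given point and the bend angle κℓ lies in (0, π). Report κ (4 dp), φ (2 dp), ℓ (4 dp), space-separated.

0.6371 280.37 1.9004

ρ = √(x²+y²) = √(0.183² + -1.000²) = 1.01661
φ = atan2(y, x) mod 360° = atan2(-1.000, 0.183) = 280.3704°
|p|² = ρ² + z² = 1.01661² + 1.469² = 3.19145
κ = 2ρ / |p|² = 2×1.01661 / 3.19145 = 0.63708
θ = 2·atan2(ρ, z) = 2·atan2(1.01661, 1.469) = 1.21073 rad
ℓ = θ/κ = 1.21073/0.63708 = 1.90043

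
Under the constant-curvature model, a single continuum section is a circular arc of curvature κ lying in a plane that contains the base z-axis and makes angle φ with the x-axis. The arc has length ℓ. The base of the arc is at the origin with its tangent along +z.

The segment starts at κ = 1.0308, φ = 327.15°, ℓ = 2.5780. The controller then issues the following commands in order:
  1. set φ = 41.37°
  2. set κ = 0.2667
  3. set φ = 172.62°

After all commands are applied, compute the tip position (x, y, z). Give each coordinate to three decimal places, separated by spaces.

-0.845 0.109 2.380

initial: κ=1.0308, φ=327.15°, ℓ=2.5780
cmd 1: set φ=41.37° → (κ,φ,ℓ)=(1.0308,41.37°,2.5780) → tip=(1.3724,1.2086,0.4516)
cmd 2: set κ=0.2667 → (κ,φ,ℓ)=(0.2667,41.37°,2.5780) → tip=(0.6393,0.5630,2.3796)
cmd 3: set φ=172.62° → (κ,φ,ℓ)=(0.2667,172.62°,2.5780) → tip=(-0.8448,0.1094,2.3796)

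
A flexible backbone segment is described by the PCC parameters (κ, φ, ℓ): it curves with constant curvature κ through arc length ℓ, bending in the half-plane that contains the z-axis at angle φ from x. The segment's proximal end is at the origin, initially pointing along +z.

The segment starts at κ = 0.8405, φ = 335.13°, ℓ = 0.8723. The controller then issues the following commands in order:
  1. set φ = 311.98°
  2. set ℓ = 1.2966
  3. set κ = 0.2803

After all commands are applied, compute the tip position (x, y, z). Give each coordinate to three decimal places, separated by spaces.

initial: κ=0.8405, φ=335.13°, ℓ=0.8723
cmd 1: set φ=311.98° → (κ,φ,ℓ)=(0.8405,311.98°,0.8723) → tip=(0.2045,-0.2273,0.7962)
cmd 2: set ℓ=1.2966 → (κ,φ,ℓ)=(0.8405,311.98°,1.2966) → tip=(0.4276,-0.4752,1.0548)
cmd 3: set κ=0.2803 → (κ,φ,ℓ)=(0.2803,311.98°,1.2966) → tip=(0.1559,-0.1732,1.2682)

0.156 -0.173 1.268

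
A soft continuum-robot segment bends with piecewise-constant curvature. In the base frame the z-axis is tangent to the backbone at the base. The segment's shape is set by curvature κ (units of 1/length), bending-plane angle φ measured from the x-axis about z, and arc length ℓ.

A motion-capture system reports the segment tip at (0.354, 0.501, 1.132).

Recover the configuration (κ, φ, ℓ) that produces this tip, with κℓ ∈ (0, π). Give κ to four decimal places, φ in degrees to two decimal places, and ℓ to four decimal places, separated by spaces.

0.7401 54.76 1.3420

ρ = √(x²+y²) = √(0.354² + 0.501²) = 0.61345
φ = atan2(y, x) mod 360° = atan2(0.501, 0.354) = 54.7555°
|p|² = ρ² + z² = 0.61345² + 1.132² = 1.65774
κ = 2ρ / |p|² = 2×0.61345 / 1.65774 = 0.74010
θ = 2·atan2(ρ, z) = 2·atan2(0.61345, 1.132) = 0.99323 rad
ℓ = θ/κ = 0.99323/0.74010 = 1.34202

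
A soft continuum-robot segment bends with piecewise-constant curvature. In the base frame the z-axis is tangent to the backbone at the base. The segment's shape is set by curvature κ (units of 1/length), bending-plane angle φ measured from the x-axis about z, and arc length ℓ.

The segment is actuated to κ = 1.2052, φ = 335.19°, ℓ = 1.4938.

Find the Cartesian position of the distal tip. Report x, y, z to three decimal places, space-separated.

θ = κ·ℓ = 1.2052 × 1.4938 = 1.80033 rad
ρ = (1 − cos θ)/κ = (1 − -0.22752)/1.2052 = 1.01852
z = sin θ / κ = 0.97377/1.2052 = 0.80798
x = ρ cos φ = 1.01852 × cos(335.19°) = 0.92452
y = ρ sin φ = 1.01852 × sin(335.19°) = -0.42738

0.925 -0.427 0.808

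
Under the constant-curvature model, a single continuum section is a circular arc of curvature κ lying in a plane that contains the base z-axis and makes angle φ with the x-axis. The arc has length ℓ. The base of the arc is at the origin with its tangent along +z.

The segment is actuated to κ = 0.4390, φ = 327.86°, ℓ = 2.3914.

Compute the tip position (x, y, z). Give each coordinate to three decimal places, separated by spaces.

θ = κ·ℓ = 0.4390 × 2.3914 = 1.04982 rad
ρ = (1 − cos θ)/κ = (1 − 0.49772)/0.4390 = 1.14414
z = sin θ / κ = 0.86734/0.4390 = 1.97571
x = ρ cos φ = 1.14414 × cos(327.86°) = 0.96880
y = ρ sin φ = 1.14414 × sin(327.86°) = -0.60867

0.969 -0.609 1.976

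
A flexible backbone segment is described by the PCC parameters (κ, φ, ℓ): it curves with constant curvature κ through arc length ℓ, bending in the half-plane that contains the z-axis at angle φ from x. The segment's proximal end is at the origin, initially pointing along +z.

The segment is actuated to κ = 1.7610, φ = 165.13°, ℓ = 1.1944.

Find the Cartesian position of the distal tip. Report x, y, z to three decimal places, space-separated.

θ = κ·ℓ = 1.7610 × 1.1944 = 2.10334 rad
ρ = (1 − cos θ)/κ = (1 − -0.50773)/1.7610 = 0.85618
z = sin θ / κ = 0.86152/1.7610 = 0.48922
x = ρ cos φ = 0.85618 × cos(165.13°) = -0.82750
y = ρ sin φ = 0.85618 × sin(165.13°) = 0.21972

-0.828 0.220 0.489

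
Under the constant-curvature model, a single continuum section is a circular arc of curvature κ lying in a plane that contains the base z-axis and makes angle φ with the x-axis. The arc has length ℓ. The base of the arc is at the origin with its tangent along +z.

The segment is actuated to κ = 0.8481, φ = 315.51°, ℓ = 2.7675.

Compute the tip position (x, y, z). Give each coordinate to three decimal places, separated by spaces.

θ = κ·ℓ = 0.8481 × 2.7675 = 2.34712 rad
ρ = (1 − cos θ)/κ = (1 − -0.70066)/0.8481 = 2.00526
z = sin θ / κ = 0.71350/0.8481 = 0.84129
x = ρ cos φ = 2.00526 × cos(315.51°) = 1.43050
y = ρ sin φ = 2.00526 × sin(315.51°) = -1.40525

1.430 -1.405 0.841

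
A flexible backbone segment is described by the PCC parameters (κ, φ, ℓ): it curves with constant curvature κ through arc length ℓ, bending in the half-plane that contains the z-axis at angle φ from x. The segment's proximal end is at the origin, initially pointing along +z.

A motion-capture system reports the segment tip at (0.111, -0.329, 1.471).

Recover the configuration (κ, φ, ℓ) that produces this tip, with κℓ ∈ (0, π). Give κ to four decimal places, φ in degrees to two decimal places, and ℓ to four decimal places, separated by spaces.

0.3040 288.64 1.5250

ρ = √(x²+y²) = √(0.111² + -0.329²) = 0.34722
φ = atan2(y, x) mod 360° = atan2(-0.329, 0.111) = 288.6437°
|p|² = ρ² + z² = 0.34722² + 1.471² = 2.28440
κ = 2ρ / |p|² = 2×0.34722 / 2.28440 = 0.30399
θ = 2·atan2(ρ, z) = 2·atan2(0.34722, 1.471) = 0.46360 rad
ℓ = θ/κ = 0.46360/0.30399 = 1.52504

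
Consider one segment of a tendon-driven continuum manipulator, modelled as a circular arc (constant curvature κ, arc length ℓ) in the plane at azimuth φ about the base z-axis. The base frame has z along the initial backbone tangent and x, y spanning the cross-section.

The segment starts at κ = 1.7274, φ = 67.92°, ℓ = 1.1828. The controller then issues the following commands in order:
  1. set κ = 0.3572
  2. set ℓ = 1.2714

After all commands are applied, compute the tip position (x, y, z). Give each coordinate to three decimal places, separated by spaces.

0.107 0.263 1.228

initial: κ=1.7274, φ=67.92°, ℓ=1.1828
cmd 1: set κ=0.3572 → (κ,φ,ℓ)=(0.3572,67.92°,1.1828) → tip=(0.0925,0.2281,1.1479)
cmd 2: set ℓ=1.2714 → (κ,φ,ℓ)=(0.3572,67.92°,1.2714) → tip=(0.1067,0.2630,1.2281)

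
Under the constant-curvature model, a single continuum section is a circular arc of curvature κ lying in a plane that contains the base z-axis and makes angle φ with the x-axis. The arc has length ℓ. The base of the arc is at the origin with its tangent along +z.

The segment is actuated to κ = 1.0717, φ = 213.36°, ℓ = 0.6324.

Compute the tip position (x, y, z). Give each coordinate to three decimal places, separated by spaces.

θ = κ·ℓ = 1.0717 × 0.6324 = 0.67774 rad
ρ = (1 − cos θ)/κ = (1 − 0.77899)/1.0717 = 0.20622
z = sin θ / κ = 0.62704/1.0717 = 0.58509
x = ρ cos φ = 0.20622 × cos(213.36°) = -0.17224
y = ρ sin φ = 0.20622 × sin(213.36°) = -0.11340

-0.172 -0.113 0.585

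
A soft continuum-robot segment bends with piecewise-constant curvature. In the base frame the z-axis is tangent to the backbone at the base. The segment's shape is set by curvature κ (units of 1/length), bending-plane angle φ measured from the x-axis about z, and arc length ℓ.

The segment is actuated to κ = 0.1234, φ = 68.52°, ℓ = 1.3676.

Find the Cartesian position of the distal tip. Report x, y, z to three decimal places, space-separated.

θ = κ·ℓ = 0.1234 × 1.3676 = 0.16876 rad
ρ = (1 − cos θ)/κ = (1 − 0.98579)/0.1234 = 0.11513
z = sin θ / κ = 0.16796/0.1234 = 1.36112
x = ρ cos φ = 0.11513 × cos(68.52°) = 0.04216
y = ρ sin φ = 0.11513 × sin(68.52°) = 0.10713

0.042 0.107 1.361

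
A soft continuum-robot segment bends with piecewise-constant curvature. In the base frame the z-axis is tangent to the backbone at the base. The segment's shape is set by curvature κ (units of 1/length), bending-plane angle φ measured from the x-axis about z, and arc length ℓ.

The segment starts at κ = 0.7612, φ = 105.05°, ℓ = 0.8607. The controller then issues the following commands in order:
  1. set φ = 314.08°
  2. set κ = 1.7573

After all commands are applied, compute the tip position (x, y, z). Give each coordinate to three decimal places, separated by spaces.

initial: κ=0.7612, φ=105.05°, ℓ=0.8607
cmd 1: set φ=314.08° → (κ,φ,ℓ)=(0.7612,314.08°,0.8607) → tip=(0.1892,-0.1954,0.8004)
cmd 2: set κ=1.7573 → (κ,φ,ℓ)=(1.7573,314.08°,0.8607) → tip=(0.3728,-0.3850,0.5681)

0.373 -0.385 0.568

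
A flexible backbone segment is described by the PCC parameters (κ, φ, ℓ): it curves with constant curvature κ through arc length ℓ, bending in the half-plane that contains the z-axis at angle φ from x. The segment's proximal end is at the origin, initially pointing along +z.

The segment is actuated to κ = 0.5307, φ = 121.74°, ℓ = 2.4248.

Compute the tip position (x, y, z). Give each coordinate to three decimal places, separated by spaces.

θ = κ·ℓ = 0.5307 × 2.4248 = 1.28684 rad
ρ = (1 − cos θ)/κ = (1 − 0.28015)/0.5307 = 1.35641
z = sin θ / κ = 0.95995/0.5307 = 1.80885
x = ρ cos φ = 1.35641 × cos(121.74°) = -0.71356
y = ρ sin φ = 1.35641 × sin(121.74°) = 1.15355

-0.714 1.154 1.809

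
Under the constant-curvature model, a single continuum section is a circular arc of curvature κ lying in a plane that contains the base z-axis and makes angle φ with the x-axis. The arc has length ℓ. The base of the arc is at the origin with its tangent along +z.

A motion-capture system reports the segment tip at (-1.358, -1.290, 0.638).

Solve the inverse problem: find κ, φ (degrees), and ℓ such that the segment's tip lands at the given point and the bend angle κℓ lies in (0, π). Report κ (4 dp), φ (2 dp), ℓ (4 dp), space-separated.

ρ = √(x²+y²) = √(-1.358² + -1.290²) = 1.87304
φ = atan2(y, x) mod 360° = atan2(-1.290, -1.358) = 223.5290°
|p|² = ρ² + z² = 1.87304² + 0.638² = 3.91531
κ = 2ρ / |p|² = 2×1.87304 / 3.91531 = 0.95678
θ = 2·atan2(ρ, z) = 2·atan2(1.87304, 0.638) = 2.48500 rad
ℓ = θ/κ = 2.48500/0.95678 = 2.59726

0.9568 223.53 2.5973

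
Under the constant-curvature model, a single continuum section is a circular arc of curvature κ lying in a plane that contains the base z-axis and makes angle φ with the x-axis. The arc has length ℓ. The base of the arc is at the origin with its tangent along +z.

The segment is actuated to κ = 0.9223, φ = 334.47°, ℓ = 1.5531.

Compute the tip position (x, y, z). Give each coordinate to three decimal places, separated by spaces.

θ = κ·ℓ = 0.9223 × 1.5531 = 1.43242 rad
ρ = (1 − cos θ)/κ = (1 − 0.13793)/0.9223 = 0.93469
z = sin θ / κ = 0.99044/0.9223 = 1.07388
x = ρ cos φ = 0.93469 × cos(334.47°) = 0.84343
y = ρ sin φ = 0.93469 × sin(334.47°) = -0.40284

0.843 -0.403 1.074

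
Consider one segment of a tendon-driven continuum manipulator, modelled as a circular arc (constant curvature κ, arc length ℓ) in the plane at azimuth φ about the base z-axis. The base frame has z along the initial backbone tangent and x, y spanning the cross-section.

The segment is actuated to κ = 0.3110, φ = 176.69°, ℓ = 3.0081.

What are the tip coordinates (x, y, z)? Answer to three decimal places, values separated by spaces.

θ = κ·ℓ = 0.3110 × 3.0081 = 0.93552 rad
ρ = (1 − cos θ)/κ = (1 − 0.59340)/0.3110 = 1.30739
z = sin θ / κ = 0.80491/0.3110 = 2.58813
x = ρ cos φ = 1.30739 × cos(176.69°) = -1.30521
y = ρ sin φ = 1.30739 × sin(176.69°) = 0.07549

-1.305 0.075 2.588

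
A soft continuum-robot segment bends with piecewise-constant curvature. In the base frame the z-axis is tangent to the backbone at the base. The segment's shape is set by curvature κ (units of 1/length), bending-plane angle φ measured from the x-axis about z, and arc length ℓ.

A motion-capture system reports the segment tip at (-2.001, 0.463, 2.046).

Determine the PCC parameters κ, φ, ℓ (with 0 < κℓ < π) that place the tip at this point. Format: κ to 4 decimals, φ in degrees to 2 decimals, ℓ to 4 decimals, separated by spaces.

ρ = √(x²+y²) = √(-2.001² + 0.463²) = 2.05387
φ = atan2(y, x) mod 360° = atan2(0.463, -2.001) = 166.9719°
|p|² = ρ² + z² = 2.05387² + 2.046² = 8.40449
κ = 2ρ / |p|² = 2×2.05387 / 8.40449 = 0.48875
θ = 2·atan2(ρ, z) = 2·atan2(2.05387, 2.046) = 1.57463 rad
ℓ = θ/κ = 1.57463/0.48875 = 3.22172

0.4888 166.97 3.2217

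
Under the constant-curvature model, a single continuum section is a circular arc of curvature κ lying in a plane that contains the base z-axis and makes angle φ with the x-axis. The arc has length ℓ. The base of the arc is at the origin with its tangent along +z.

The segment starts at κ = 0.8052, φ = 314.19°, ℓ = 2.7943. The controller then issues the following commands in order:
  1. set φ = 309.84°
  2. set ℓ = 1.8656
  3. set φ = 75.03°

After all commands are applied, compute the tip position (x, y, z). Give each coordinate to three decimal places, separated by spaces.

0.299 1.118 1.239

initial: κ=0.8052, φ=314.19°, ℓ=2.7943
cmd 1: set φ=309.84° → (κ,φ,ℓ)=(0.8052,309.84°,2.7943) → tip=(1.2954,-1.5526,0.9663)
cmd 2: set ℓ=1.8656 → (κ,φ,ℓ)=(0.8052,309.84°,1.8656) → tip=(0.7411,-0.8882,1.2390)
cmd 3: set φ=75.03° → (κ,φ,ℓ)=(0.8052,75.03°,1.8656) → tip=(0.2988,1.1175,1.2390)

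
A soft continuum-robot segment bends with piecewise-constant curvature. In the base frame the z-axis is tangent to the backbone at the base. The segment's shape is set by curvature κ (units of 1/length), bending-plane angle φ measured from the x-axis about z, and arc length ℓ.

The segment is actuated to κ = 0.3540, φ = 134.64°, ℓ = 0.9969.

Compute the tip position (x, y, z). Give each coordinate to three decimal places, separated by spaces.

-0.122 0.124 0.976

θ = κ·ℓ = 0.3540 × 0.9969 = 0.35290 rad
ρ = (1 − cos θ)/κ = (1 − 0.93837)/0.3540 = 0.17409
z = sin θ / κ = 0.34562/0.3540 = 0.97634
x = ρ cos φ = 0.17409 × cos(134.64°) = -0.12232
y = ρ sin φ = 0.17409 × sin(134.64°) = 0.12387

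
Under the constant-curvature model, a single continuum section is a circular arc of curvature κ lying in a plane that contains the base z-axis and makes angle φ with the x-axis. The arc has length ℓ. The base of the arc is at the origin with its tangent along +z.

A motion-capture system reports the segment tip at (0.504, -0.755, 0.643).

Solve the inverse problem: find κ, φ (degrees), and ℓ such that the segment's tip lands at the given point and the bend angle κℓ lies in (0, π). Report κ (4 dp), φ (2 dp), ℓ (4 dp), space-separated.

ρ = √(x²+y²) = √(0.504² + -0.755²) = 0.90777
φ = atan2(y, x) mod 360° = atan2(-0.755, 0.504) = 303.7251°
|p|² = ρ² + z² = 0.90777² + 0.643² = 1.23749
κ = 2ρ / |p|² = 2×0.90777 / 1.23749 = 1.46711
θ = 2·atan2(ρ, z) = 2·atan2(0.90777, 0.643) = 1.90900 rad
ℓ = θ/κ = 1.90900/1.46711 = 1.30120

1.4671 303.73 1.3012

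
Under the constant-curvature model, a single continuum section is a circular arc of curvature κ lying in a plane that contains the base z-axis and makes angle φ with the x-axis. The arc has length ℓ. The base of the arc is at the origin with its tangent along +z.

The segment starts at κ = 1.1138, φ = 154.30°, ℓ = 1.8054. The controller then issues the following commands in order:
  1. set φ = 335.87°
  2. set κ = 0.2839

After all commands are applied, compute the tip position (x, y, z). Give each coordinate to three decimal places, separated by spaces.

initial: κ=1.1138, φ=154.30°, ℓ=1.8054
cmd 1: set φ=335.87° → (κ,φ,ℓ)=(1.1138,335.87°,1.8054) → tip=(1.1684,-0.5234,0.8123)
cmd 2: set κ=0.2839 → (κ,φ,ℓ)=(0.2839,335.87°,1.8054) → tip=(0.4131,-0.1850,1.7274)

0.413 -0.185 1.727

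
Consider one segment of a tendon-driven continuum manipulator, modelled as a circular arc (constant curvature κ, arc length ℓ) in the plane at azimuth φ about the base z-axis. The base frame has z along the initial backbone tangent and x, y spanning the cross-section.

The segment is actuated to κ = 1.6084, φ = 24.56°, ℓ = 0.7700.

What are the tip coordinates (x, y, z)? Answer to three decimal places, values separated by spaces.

0.381 0.174 0.588

θ = κ·ℓ = 1.6084 × 0.7700 = 1.23847 rad
ρ = (1 − cos θ)/κ = (1 − 0.32624)/1.6084 = 0.41890
z = sin θ / κ = 0.94529/1.6084 = 0.58772
x = ρ cos φ = 0.41890 × cos(24.56°) = 0.38100
y = ρ sin φ = 0.41890 × sin(24.56°) = 0.17411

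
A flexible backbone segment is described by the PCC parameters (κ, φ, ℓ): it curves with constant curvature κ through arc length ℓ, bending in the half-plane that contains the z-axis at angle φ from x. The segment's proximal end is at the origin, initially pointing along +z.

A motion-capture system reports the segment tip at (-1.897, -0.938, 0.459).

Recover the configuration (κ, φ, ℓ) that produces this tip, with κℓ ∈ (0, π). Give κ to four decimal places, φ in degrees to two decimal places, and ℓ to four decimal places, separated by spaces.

ρ = √(x²+y²) = √(-1.897² + -0.938²) = 2.11624
φ = atan2(y, x) mod 360° = atan2(-0.938, -1.897) = 206.3108°
|p|² = ρ² + z² = 2.11624² + 0.459² = 4.68913
κ = 2ρ / |p|² = 2×2.11624 / 4.68913 = 0.90261
θ = 2·atan2(ρ, z) = 2·atan2(2.11624, 0.459) = 2.71442 rad
ℓ = θ/κ = 2.71442/0.90261 = 3.00729

0.9026 206.31 3.0073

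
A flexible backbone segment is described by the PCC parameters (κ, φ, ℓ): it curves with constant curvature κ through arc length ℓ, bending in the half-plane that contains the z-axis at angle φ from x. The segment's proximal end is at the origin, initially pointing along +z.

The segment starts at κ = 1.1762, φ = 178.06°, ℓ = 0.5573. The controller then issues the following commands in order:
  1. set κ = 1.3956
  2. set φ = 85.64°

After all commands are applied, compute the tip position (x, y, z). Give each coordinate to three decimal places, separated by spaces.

initial: κ=1.1762, φ=178.06°, ℓ=0.5573
cmd 1: set κ=1.3956 → (κ,φ,ℓ)=(1.3956,178.06°,0.5573) → tip=(-0.2059,0.0070,0.5028)
cmd 2: set φ=85.64° → (κ,φ,ℓ)=(1.3956,85.64°,0.5573) → tip=(0.0157,0.2054,0.5028)

0.016 0.205 0.503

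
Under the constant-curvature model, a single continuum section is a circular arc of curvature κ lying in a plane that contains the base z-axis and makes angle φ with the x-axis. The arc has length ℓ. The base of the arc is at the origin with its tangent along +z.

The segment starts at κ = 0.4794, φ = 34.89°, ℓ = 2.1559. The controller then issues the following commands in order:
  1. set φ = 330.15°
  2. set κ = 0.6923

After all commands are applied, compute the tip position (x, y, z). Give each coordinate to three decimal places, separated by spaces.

1.155 -0.663 1.440

initial: κ=0.4794, φ=34.89°, ℓ=2.1559
cmd 1: set φ=330.15° → (κ,φ,ℓ)=(0.4794,330.15°,2.1559) → tip=(0.8833,-0.5069,1.7921)
cmd 2: set κ=0.6923 → (κ,φ,ℓ)=(0.6923,330.15°,2.1559) → tip=(1.1549,-0.6627,1.4400)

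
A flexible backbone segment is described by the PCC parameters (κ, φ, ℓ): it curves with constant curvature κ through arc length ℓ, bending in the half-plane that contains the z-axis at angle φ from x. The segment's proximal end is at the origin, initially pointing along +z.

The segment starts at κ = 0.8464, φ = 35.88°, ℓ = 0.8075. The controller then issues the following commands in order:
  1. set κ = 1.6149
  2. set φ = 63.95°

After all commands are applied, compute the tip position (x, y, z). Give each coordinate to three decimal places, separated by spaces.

initial: κ=0.8464, φ=35.88°, ℓ=0.8075
cmd 1: set κ=1.6149 → (κ,φ,ℓ)=(1.6149,35.88°,0.8075) → tip=(0.3695,0.2673,0.5973)
cmd 2: set φ=63.95° → (κ,φ,ℓ)=(1.6149,63.95°,0.8075) → tip=(0.2003,0.4097,0.5973)

0.200 0.410 0.597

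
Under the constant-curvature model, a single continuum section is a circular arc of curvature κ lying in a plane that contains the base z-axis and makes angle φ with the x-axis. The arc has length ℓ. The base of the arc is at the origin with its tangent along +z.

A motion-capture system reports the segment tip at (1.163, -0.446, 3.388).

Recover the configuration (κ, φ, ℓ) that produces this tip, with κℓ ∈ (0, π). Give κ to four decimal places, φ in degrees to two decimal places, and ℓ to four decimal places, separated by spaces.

ρ = √(x²+y²) = √(1.163² + -0.446²) = 1.24559
φ = atan2(y, x) mod 360° = atan2(-0.446, 1.163) = 339.0186°
|p|² = ρ² + z² = 1.24559² + 3.388² = 13.03003
κ = 2ρ / |p|² = 2×1.24559 / 13.03003 = 0.19119
θ = 2·atan2(ρ, z) = 2·atan2(1.24559, 3.388) = 0.70462 rad
ℓ = θ/κ = 0.70462/0.19119 = 3.68548

0.1912 339.02 3.6855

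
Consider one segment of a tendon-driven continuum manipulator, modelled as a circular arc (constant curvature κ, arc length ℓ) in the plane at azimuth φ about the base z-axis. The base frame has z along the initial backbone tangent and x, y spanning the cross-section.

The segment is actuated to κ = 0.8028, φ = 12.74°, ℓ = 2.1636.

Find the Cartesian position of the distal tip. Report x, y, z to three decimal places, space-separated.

1.416 0.320 1.228

θ = κ·ℓ = 0.8028 × 2.1636 = 1.73694 rad
ρ = (1 − cos θ)/κ = (1 − -0.16538)/0.8028 = 1.45164
z = sin θ / κ = 0.98623/0.8028 = 1.22849
x = ρ cos φ = 1.45164 × cos(12.74°) = 1.41590
y = ρ sin φ = 1.45164 × sin(12.74°) = 0.32013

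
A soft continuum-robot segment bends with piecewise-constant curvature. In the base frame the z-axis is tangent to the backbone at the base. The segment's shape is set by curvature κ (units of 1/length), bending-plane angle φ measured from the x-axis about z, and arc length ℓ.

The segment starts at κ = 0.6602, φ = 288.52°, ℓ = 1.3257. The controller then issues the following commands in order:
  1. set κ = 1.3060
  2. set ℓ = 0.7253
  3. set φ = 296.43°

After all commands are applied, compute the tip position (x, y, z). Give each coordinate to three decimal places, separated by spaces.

initial: κ=0.6602, φ=288.52°, ℓ=1.3257
cmd 1: set κ=1.3060 → (κ,φ,ℓ)=(1.3060,288.52°,1.3257) → tip=(0.2821,-0.8421,0.7558)
cmd 2: set ℓ=0.7253 → (κ,φ,ℓ)=(1.3060,288.52°,0.7253) → tip=(0.1012,-0.3021,0.6216)
cmd 3: set φ=296.43° → (κ,φ,ℓ)=(1.3060,296.43°,0.7253) → tip=(0.1418,-0.2853,0.6216)

0.142 -0.285 0.622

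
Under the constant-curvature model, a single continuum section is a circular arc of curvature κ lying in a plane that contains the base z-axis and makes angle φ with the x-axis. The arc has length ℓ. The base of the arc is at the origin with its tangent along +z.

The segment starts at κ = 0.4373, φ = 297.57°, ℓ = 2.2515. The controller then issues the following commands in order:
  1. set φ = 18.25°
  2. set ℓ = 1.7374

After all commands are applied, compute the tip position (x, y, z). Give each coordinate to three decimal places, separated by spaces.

initial: κ=0.4373, φ=297.57°, ℓ=2.2515
cmd 1: set φ=18.25° → (κ,φ,ℓ)=(0.4373,18.25°,2.2515) → tip=(0.9703,0.3200,1.9050)
cmd 2: set ℓ=1.7374 → (κ,φ,ℓ)=(0.4373,18.25°,1.7374) → tip=(0.5972,0.1969,1.5750)

0.597 0.197 1.575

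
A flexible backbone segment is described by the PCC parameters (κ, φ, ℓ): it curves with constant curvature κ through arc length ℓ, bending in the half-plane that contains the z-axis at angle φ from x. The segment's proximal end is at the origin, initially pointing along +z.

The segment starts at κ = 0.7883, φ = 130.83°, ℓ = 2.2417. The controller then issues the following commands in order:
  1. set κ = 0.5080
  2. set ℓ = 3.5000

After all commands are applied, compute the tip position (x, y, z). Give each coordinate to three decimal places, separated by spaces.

-1.552 1.796 1.926

initial: κ=0.7883, φ=130.83°, ℓ=2.2417
cmd 1: set κ=0.5080 → (κ,φ,ℓ)=(0.5080,130.83°,2.2417) → tip=(-0.7482,0.8658,1.7876)
cmd 2: set ℓ=3.5000 → (κ,φ,ℓ)=(0.5080,130.83°,3.5000) → tip=(-1.5518,1.7959,1.9264)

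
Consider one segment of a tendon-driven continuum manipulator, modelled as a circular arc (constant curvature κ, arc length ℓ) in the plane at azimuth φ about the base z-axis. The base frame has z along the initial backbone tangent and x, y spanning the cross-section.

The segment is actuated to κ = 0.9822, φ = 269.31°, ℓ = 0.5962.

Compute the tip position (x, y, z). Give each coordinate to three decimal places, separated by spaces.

-0.002 -0.170 0.563

θ = κ·ℓ = 0.9822 × 0.5962 = 0.58559 rad
ρ = (1 − cos θ)/κ = (1 − 0.83339)/0.9822 = 0.16963
z = sin θ / κ = 0.55269/0.9822 = 0.56271
x = ρ cos φ = 0.16963 × cos(269.31°) = -0.00204
y = ρ sin φ = 0.16963 × sin(269.31°) = -0.16962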